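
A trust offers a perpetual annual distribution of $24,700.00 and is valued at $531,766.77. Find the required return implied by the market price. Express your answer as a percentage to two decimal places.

4.64%

P = C/r ⇒ r = C/P = $24,700.00/$531,766.77 = 0.046449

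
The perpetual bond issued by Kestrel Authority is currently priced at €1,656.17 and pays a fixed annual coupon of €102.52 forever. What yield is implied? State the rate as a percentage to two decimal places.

6.19%

P = C/r ⇒ r = C/P = €102.52/€1,656.17 = 0.061902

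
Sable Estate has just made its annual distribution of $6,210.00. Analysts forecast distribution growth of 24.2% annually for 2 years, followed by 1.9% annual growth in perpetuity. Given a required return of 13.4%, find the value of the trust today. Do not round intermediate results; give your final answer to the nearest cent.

$80256.86

D_1 = 7712.82000
D_2 = 9579.32244
Terminal value at year 2: TV = D_2×(1+g_2)/(r−g_2) = 9761.32957/0.115 = 84881.12666
P_0 = D_1/(1+r)^1 + D_2/(1+r)^2 + TV/(1+r)^2
    = 6801.42857 + 7449.18367 + 66006.24490 = 80256.85714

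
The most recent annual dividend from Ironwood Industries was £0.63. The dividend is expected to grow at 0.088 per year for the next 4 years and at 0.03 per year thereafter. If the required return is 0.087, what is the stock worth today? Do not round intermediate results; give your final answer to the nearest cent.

D_1 = 0.68544
D_2 = 0.74576
D_3 = 0.81139
D_4 = 0.88279
Terminal value at year 4: TV = D_4×(1+g_2)/(r−g_2) = 0.90927/0.057 = 15.95212
P_0 = D_1/(1+r)^1 + D_2/(1+r)^2 + D_3/(1+r)^3 + D_4/(1+r)^4 + TV/(1+r)^4
    = 0.63058 + 0.63116 + 0.63174 + 0.63232 + 11.42616 = 13.95196

£13.95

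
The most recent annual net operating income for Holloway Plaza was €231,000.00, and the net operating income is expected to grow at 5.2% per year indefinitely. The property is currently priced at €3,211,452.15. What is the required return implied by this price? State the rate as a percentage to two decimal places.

12.77%

D₁ = €231,000.00 × 1.052 = €243,012.0000
P = D₁/(r − g) ⇒ r = D₁/P + g = €243,012.0000/€3,211,452.15 + 0.052 = 0.075670 + 0.052 = 0.127670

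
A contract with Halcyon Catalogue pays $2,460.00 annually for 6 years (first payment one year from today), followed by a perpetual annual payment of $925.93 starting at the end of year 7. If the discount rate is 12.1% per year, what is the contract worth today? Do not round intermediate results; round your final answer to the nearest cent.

PV of 6-year annuity: $2,460.00 × [1 − (1+0.121)^−6] / 0.121 = 10085.48183
Perpetuity value at year 6: $925.93 / 0.121 = 7652.31405
PV of perpetuity: 7652.31405 / (1+0.121)^6 = 3856.19609
Total PV = 10085.48183 + 3856.19609 = 13941.67792

$13941.68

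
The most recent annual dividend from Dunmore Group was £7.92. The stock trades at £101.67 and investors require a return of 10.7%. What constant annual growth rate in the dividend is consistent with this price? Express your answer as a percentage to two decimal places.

P = D₀(1+g)/(r−g) ⇒ P(r−g) = D₀(1+g) ⇒ g(P+D₀) = P·r − D₀
g = (P·r − D₀)/(P + D₀) = (£101.67×0.107 − £7.92) / (£101.67 + £7.92) = 0.026998

2.70%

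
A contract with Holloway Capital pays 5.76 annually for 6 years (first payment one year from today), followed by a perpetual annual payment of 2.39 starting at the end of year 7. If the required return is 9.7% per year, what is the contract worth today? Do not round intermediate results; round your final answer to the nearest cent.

PV of 6-year annuity: 5.76 × [1 − (1+0.097)^−6] / 0.097 = 25.30840
Perpetuity value at year 6: 2.39 / 0.097 = 24.63918
PV of perpetuity: 24.63918 / (1+0.097)^6 = 14.13795
Total PV = 25.30840 + 14.13795 = 39.44634

39.45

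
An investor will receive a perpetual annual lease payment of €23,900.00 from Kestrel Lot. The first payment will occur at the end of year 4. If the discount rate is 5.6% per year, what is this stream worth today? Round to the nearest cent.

Value at end of year 3: C / r = €23,900.00 / 0.056 = €426,785.7143
Discount to today: PV = €426,785.7143 / (1 + 0.056)^3 = €426,785.7143 / 1.177584 = €362,424.98

€362424.98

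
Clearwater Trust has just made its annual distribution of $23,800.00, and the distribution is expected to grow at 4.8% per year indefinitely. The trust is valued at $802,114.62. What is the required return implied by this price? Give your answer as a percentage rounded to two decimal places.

D₁ = $23,800.00 × 1.048 = $24,942.4000
P = D₁/(r − g) ⇒ r = D₁/P + g = $24,942.4000/$802,114.62 + 0.048 = 0.031096 + 0.048 = 0.079096

7.91%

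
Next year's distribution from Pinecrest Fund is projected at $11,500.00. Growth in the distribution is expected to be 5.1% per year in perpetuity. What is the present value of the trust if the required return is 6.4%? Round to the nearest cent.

Growing perpetuity: P = D₁ / (r − g) = $11,500.0000 / (0.064 − 0.051) = $884,615.38

$884615.38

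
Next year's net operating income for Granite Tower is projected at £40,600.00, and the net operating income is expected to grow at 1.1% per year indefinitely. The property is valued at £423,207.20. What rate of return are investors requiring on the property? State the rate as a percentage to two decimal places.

10.69%

P = D₁/(r − g) ⇒ r = D₁/P + g = £40,600.0000/£423,207.20 + 0.011 = 0.095934 + 0.011 = 0.106934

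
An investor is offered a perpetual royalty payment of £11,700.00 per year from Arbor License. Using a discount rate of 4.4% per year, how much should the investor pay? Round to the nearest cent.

£265909.09

Level perpetuity: PV = C / r = £11,700.00 / 0.044 = £265,909.09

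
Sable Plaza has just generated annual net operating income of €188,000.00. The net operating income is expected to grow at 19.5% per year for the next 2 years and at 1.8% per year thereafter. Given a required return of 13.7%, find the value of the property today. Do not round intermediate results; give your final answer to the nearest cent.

€2181793.75

D_1 = 224660.00000
D_2 = 268468.70000
Terminal value at year 2: TV = D_2×(1+g_2)/(r−g_2) = 273301.13660/0.119 = 2296648.20672
P_0 = D_1/(1+r)^1 + D_2/(1+r)^2 + TV/(1+r)^2
    = 197590.14952 + 207669.50631 + 1776534.09598 = 2181793.75180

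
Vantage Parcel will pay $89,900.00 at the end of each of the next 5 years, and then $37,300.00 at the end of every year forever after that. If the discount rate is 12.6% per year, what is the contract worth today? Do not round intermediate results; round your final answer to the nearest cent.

PV of 5-year annuity: $89,900.00 × [1 − (1+0.126)^−5] / 0.126 = 319309.69558
Perpetuity value at year 5: $37,300.00 / 0.126 = 296031.74603
PV of perpetuity: 296031.74603 / (1+0.126)^5 = 163548.41294
Total PV = 319309.69558 + 163548.41294 = 482858.10852

$482858.11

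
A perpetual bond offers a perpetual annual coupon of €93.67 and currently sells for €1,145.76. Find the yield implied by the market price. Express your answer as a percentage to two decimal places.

P = C/r ⇒ r = C/P = €93.67/€1,145.76 = 0.081754

8.18%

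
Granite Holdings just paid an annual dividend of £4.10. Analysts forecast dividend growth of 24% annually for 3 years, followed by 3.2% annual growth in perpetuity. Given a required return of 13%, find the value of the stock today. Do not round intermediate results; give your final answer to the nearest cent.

D_1 = 5.08400
D_2 = 6.30416
D_3 = 7.81716
Terminal value at year 3: TV = D_3×(1+g_2)/(r−g_2) = 8.06731/0.098 = 82.31946
P_0 = D_1/(1+r)^1 + D_2/(1+r)^2 + D_3/(1+r)^3 + TV/(1+r)^3
    = 4.49912 + 4.93708 + 5.41768 + 57.05152 = 71.90540

£71.91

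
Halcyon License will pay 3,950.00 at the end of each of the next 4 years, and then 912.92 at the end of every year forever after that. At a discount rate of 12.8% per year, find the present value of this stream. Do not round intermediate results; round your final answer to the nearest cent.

PV of 4-year annuity: 3,950.00 × [1 − (1+0.128)^−4] / 0.128 = 11798.15353
Perpetuity value at year 4: 912.92 / 0.128 = 7132.18750
PV of perpetuity: 7132.18750 / (1+0.128)^4 = 4405.41020
Total PV = 11798.15353 + 4405.41020 = 16203.56373

16203.56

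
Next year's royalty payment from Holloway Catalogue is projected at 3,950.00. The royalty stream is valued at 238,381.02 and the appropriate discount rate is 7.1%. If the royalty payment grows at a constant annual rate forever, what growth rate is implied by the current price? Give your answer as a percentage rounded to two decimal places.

P = D₁/(r−g) ⇒ g = r − D₁/P = 0.071 − 3,950.00/238,381.02 = 0.054430

5.44%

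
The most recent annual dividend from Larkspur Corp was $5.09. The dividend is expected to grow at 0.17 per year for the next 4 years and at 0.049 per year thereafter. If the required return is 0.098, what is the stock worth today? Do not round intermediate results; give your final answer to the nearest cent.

$164.41

D_1 = 5.95530
D_2 = 6.96770
D_3 = 8.15221
D_4 = 9.53809
Terminal value at year 4: TV = D_4×(1+g_2)/(r−g_2) = 10.00545/0.049 = 204.19290
P_0 = D_1/(1+r)^1 + D_2/(1+r)^2 + D_3/(1+r)^3 + D_4/(1+r)^4 + TV/(1+r)^4
    = 5.42377 + 5.77943 + 6.15841 + 6.56224 + 140.48543 = 164.40927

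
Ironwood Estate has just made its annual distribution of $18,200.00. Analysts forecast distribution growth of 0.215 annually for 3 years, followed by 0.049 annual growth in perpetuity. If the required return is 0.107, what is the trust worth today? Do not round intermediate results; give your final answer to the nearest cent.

$501179.48

D_1 = 22113.00000
D_2 = 26867.29500
D_3 = 32643.76343
Terminal value at year 3: TV = D_3×(1+g_2)/(r−g_2) = 34243.30783/0.058 = 590401.85919
P_0 = D_1/(1+r)^1 + D_2/(1+r)^2 + D_3/(1+r)^3 + TV/(1+r)^3
    = 19975.60976 + 21924.44973 + 24063.42044 + 435216.00068 = 501179.48060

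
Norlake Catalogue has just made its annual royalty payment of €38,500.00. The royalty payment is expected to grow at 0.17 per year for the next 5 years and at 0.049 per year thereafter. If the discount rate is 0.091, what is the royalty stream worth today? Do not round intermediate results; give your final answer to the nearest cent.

€1602511.43

D_1 = 45045.00000
D_2 = 52702.65000
D_3 = 61662.10050
D_4 = 72144.65758
D_5 = 84409.24937
Terminal value at year 5: TV = D_5×(1+g_2)/(r−g_2) = 88545.30259/0.042 = 2108221.49033
P_0 = D_1/(1+r)^1 + D_2/(1+r)^2 + D_3/(1+r)^3 + D_4/(1+r)^4 + D_5/(1+r)^5 + TV/(1+r)^5
    = 41287.80935 + 44277.48574 + 47483.64648 + 50921.96735 + 54609.25922 + 1363931.25995 = 1602511.42809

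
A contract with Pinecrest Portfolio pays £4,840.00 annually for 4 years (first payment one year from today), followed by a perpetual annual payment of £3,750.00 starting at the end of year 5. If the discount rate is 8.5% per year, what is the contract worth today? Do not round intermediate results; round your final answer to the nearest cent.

PV of 4-year annuity: £4,840.00 × [1 − (1+0.085)^−4] / 0.085 = 15853.88781
Perpetuity value at year 4: £3,750.00 / 0.085 = 44117.64706
PV of perpetuity: 44117.64706 / (1+0.085)^4 = 31834.15960
Total PV = 15853.88781 + 31834.15960 = 47688.04741

£47688.05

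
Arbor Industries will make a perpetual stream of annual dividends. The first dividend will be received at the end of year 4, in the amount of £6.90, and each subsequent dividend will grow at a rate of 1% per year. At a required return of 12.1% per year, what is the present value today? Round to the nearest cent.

£44.13

Value at end of year 3: C₁ / (r − g) = £6.90 / (0.121 − 0.01) = £62.1622
Discount to today: PV = £62.1622 / (1 + 0.121)^3 = £62.1622 / 1.408695 = £44.13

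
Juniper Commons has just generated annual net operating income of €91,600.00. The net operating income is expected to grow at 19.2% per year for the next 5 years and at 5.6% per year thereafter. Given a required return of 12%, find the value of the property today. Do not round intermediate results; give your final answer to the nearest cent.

€2618088.24

D_1 = 109187.20000
D_2 = 130151.14240
D_3 = 155140.16174
D_4 = 184927.07280
D_5 = 220433.07077
Terminal value at year 5: TV = D_5×(1+g_2)/(r−g_2) = 232777.32273/0.064 = 3637145.66773
P_0 = D_1/(1+r)^1 + D_2/(1+r)^2 + D_3/(1+r)^3 + D_4/(1+r)^4 + D_5/(1+r)^5 + TV/(1+r)^5
    = 97488.57143 + 103755.69388 + 110425.70277 + 117524.49795 + 125079.64424 + 2063814.13003 = 2618088.24030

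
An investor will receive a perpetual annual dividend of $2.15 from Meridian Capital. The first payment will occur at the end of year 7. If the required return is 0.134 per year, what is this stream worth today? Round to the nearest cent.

Value at end of year 6: C / r = $2.15 / 0.134 = $16.0448
Discount to today: PV = $16.0448 / (1 + 0.134)^6 = $16.0448 / 2.126563 = $7.54

$7.54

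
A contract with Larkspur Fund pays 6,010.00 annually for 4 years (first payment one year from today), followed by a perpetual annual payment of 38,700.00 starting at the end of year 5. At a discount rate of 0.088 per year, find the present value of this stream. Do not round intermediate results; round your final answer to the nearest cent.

PV of 4-year annuity: 6,010.00 × [1 − (1+0.088)^−4] / 0.088 = 19556.49898
Perpetuity value at year 4: 38,700.00 / 0.088 = 439772.72727
PV of perpetuity: 439772.72727 / (1+0.088)^4 = 313843.19142
Total PV = 19556.49898 + 313843.19142 = 333399.69040

333399.69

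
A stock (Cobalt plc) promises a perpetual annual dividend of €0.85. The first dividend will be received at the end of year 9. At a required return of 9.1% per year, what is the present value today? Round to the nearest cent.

Value at end of year 8: C / r = €0.85 / 0.091 = €9.3407
Discount to today: PV = €9.3407 / (1 + 0.091)^8 = €9.3407 / 2.007234 = €4.65

€4.65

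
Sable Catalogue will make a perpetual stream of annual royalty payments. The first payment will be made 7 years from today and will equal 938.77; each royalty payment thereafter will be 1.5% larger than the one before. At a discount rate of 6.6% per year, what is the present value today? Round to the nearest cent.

12544.28

Value at end of year 6: C₁ / (r − g) = 938.77 / (0.066 − 0.015) = 18,407.2549
Discount to today: PV = 18,407.2549 / (1 + 0.066)^6 = 18,407.2549 / 1.467382 = 12,544.28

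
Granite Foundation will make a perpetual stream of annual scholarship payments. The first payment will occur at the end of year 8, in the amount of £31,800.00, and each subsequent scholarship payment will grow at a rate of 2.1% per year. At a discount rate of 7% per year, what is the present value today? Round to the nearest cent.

£404151.87

Value at end of year 7: C₁ / (r − g) = £31,800.00 / (0.07 − 0.021) = £648,979.5918
Discount to today: PV = £648,979.5918 / (1 + 0.07)^7 = £648,979.5918 / 1.605781 = £404,151.87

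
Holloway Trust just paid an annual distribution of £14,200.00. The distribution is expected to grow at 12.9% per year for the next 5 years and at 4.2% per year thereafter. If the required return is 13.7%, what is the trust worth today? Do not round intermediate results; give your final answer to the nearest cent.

D_1 = 16031.80000
D_2 = 18099.90220
D_3 = 20434.78958
D_4 = 23070.87744
D_5 = 26047.02063
Terminal value at year 5: TV = D_5×(1+g_2)/(r−g_2) = 27140.99550/0.095 = 285694.68944
P_0 = D_1/(1+r)^1 + D_2/(1+r)^2 + D_3/(1+r)^3 + D_4/(1+r)^4 + D_5/(1+r)^5 + TV/(1+r)^5
    = 14100.08795 + 14000.87889 + 13902.36787 + 13804.54998 + 13707.42034 + 150348.75780 = 219864.06281

£219864.06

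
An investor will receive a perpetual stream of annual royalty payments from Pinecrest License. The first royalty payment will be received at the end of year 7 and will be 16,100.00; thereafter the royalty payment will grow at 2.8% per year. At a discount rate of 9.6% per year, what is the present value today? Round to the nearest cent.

136600.92

Value at end of year 6: C₁ / (r − g) = 16,100.00 / (0.096 − 0.028) = 236,764.7059
Discount to today: PV = 236,764.7059 / (1 + 0.096)^6 = 236,764.7059 / 1.733258 = 136,600.92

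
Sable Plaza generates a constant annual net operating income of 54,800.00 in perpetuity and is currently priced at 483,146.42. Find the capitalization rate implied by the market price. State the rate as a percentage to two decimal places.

P = C/r ⇒ r = C/P = 54,800.00/483,146.42 = 0.113423

11.34%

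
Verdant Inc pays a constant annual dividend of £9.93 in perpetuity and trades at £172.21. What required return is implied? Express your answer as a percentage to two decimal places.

5.77%

P = C/r ⇒ r = C/P = £9.93/£172.21 = 0.057662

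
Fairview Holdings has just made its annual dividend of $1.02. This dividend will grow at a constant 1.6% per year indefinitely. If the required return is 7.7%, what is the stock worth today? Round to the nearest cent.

$16.99

D₁ = D₀ × (1 + g) = $1.02 × 1.016 = $1.0363
Growing perpetuity: P = D₁ / (r − g) = $1.0363 / (0.077 − 0.016) = $16.99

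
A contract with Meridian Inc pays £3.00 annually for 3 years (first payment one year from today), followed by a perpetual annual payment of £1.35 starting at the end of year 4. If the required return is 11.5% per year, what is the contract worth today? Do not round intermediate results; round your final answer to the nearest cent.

PV of 3-year annuity: £3.00 × [1 − (1+0.115)^−3] / 0.115 = 7.26786
Perpetuity value at year 3: £1.35 / 0.115 = 11.73913
PV of perpetuity: 11.73913 / (1+0.115)^3 = 8.46859
Total PV = 7.26786 + 8.46859 = 15.73645

£15.74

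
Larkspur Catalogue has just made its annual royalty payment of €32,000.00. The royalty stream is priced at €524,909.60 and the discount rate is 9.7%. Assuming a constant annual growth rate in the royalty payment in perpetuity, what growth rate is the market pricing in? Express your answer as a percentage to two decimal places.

P = D₀(1+g)/(r−g) ⇒ P(r−g) = D₀(1+g) ⇒ g(P+D₀) = P·r − D₀
g = (P·r − D₀)/(P + D₀) = (€524,909.60×0.097 − €32,000.00) / (€524,909.60 + €32,000.00) = 0.033966

3.40%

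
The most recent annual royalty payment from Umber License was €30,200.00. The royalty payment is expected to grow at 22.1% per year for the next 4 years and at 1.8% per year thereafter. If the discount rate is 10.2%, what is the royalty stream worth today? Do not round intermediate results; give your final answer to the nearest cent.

D_1 = 36874.20000
D_2 = 45023.39820
D_3 = 54973.56920
D_4 = 67122.72800
Terminal value at year 4: TV = D_4×(1+g_2)/(r−g_2) = 68330.93710/0.084 = 813463.53690
P_0 = D_1/(1+r)^1 + D_2/(1+r)^2 + D_3/(1+r)^3 + D_4/(1+r)^4 + TV/(1+r)^4
    = 33461.16152 + 37074.48114 + 41077.98682 + 45513.81298 + 551584.06689 = 708711.50937

€708711.51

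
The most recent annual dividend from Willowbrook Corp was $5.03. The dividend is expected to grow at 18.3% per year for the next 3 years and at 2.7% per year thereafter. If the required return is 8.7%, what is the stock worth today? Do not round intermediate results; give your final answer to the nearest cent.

$128.90

D_1 = 5.95049
D_2 = 7.03943
D_3 = 8.32765
Terminal value at year 3: TV = D_3×(1+g_2)/(r−g_2) = 8.55249/0.06 = 142.54153
P_0 = D_1/(1+r)^1 + D_2/(1+r)^2 + D_3/(1+r)^3 + TV/(1+r)^3
    = 5.47423 + 5.95770 + 6.48386 + 110.98206 = 128.89785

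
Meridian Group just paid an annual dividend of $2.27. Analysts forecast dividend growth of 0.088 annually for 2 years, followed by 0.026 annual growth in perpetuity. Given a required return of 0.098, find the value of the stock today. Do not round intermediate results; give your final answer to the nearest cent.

D_1 = 2.46976
D_2 = 2.68710
Terminal value at year 2: TV = D_2×(1+g_2)/(r−g_2) = 2.75696/0.072 = 38.29116
P_0 = D_1/(1+r)^1 + D_2/(1+r)^2 + TV/(1+r)^2
    = 2.24933 + 2.22884 + 31.76098 = 36.23914

$36.24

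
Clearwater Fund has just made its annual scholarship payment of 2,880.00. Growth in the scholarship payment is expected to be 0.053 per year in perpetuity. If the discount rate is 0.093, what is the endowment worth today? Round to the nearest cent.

D₁ = D₀ × (1 + g) = 2,880.00 × 1.053 = 3,032.6400
Growing perpetuity: P = D₁ / (r − g) = 3,032.6400 / (0.093 − 0.053) = 75,816.00

75816.00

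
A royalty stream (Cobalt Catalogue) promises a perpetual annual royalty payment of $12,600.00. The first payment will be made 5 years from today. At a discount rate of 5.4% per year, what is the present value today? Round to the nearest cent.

$189066.39

Value at end of year 4: C / r = $12,600.00 / 0.054 = $233,333.3333
Discount to today: PV = $233,333.3333 / (1 + 0.054)^4 = $233,333.3333 / 1.234134 = $189,066.39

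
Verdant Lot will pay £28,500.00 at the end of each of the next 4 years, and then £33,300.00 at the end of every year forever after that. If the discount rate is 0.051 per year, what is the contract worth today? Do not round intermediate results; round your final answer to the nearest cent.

£635960.08

PV of 4-year annuity: £28,500.00 × [1 − (1+0.051)^−4] / 0.051 = 100825.27813
Perpetuity value at year 4: £33,300.00 / 0.051 = 652941.17647
PV of perpetuity: 652941.17647 / (1+0.051)^4 = 535134.79887
Total PV = 100825.27813 + 535134.79887 = 635960.07700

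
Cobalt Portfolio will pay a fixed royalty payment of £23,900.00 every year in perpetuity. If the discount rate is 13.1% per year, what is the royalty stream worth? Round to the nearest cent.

£182442.75

Level perpetuity: PV = C / r = £23,900.00 / 0.131 = £182,442.75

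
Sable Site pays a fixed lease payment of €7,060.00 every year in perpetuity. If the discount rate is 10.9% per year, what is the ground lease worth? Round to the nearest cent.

€64770.64

Level perpetuity: PV = C / r = €7,060.00 / 0.109 = €64,770.64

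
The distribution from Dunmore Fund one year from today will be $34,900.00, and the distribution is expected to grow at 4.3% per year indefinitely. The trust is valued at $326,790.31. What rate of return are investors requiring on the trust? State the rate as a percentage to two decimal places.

P = D₁/(r − g) ⇒ r = D₁/P + g = $34,900.0000/$326,790.31 + 0.043 = 0.106796 + 0.043 = 0.149796

14.98%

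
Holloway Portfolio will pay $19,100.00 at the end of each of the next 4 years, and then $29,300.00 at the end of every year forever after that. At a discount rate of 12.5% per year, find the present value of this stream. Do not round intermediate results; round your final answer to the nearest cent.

$203742.48

PV of 4-year annuity: $19,100.00 × [1 − (1+0.125)^−4] / 0.125 = 57407.71224
Perpetuity value at year 4: $29,300.00 / 0.125 = 234400.00000
PV of perpetuity: 234400.00000 / (1+0.125)^4 = 146334.76604
Total PV = 57407.71224 + 146334.76604 = 203742.47828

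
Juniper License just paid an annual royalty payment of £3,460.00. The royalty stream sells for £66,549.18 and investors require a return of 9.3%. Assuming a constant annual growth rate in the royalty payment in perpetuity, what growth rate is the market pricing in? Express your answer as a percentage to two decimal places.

3.90%

P = D₀(1+g)/(r−g) ⇒ P(r−g) = D₀(1+g) ⇒ g(P+D₀) = P·r − D₀
g = (P·r − D₀)/(P + D₀) = (£66,549.18×0.093 − £3,460.00) / (£66,549.18 + £3,460.00) = 0.038982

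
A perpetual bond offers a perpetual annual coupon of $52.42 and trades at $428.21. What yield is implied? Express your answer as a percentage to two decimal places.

P = C/r ⇒ r = C/P = $52.42/$428.21 = 0.122417

12.24%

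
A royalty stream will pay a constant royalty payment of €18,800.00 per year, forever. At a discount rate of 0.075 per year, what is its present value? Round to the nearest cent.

€250666.67

Level perpetuity: PV = C / r = €18,800.00 / 0.075 = €250,666.67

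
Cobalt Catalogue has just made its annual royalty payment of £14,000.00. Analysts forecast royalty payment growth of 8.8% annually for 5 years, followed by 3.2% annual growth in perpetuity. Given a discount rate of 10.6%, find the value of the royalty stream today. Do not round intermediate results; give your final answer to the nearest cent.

D_1 = 15232.00000
D_2 = 16572.41600
D_3 = 18030.78861
D_4 = 19617.49801
D_5 = 21343.83783
Terminal value at year 5: TV = D_5×(1+g_2)/(r−g_2) = 22026.84064/0.074 = 297660.00866
P_0 = D_1/(1+r)^1 + D_2/(1+r)^2 + D_3/(1+r)^3 + D_4/(1+r)^4 + D_5/(1+r)^5 + TV/(1+r)^5
    = 13772.15190 + 13548.01199 + 13327.51994 + 13110.61636 + 12897.24285 + 179864.25170 = 246519.79474

£246519.79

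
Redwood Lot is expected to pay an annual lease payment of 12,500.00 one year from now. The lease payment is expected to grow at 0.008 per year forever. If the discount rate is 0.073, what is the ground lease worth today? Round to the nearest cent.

192307.69

Growing perpetuity: P = D₁ / (r − g) = 12,500.0000 / (0.073 − 0.008) = 192,307.69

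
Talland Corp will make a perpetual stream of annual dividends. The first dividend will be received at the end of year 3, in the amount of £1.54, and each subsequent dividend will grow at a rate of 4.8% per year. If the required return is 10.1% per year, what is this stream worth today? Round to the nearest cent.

Value at end of year 2: C₁ / (r − g) = £1.54 / (0.101 − 0.048) = £29.0566
Discount to today: PV = £29.0566 / (1 + 0.101)^2 = £29.0566 / 1.212201 = £23.97

£23.97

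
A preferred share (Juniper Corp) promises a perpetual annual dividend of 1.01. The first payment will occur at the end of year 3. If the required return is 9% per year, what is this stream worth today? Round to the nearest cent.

Value at end of year 2: C / r = 1.01 / 0.09 = 11.2222
Discount to today: PV = 11.2222 / (1 + 0.09)^2 = 11.2222 / 1.188100 = 9.45

9.45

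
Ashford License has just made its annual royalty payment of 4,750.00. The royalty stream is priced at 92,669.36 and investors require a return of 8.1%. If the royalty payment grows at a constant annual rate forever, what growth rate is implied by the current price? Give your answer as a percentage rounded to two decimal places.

2.83%

P = D₀(1+g)/(r−g) ⇒ P(r−g) = D₀(1+g) ⇒ g(P+D₀) = P·r − D₀
g = (P·r − D₀)/(P + D₀) = (92,669.36×0.081 − 4,750.00) / (92,669.36 + 4,750.00) = 0.028292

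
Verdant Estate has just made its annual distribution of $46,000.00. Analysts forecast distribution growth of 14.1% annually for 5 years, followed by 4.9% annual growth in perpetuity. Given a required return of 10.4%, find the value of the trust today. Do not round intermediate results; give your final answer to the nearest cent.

D_1 = 52486.00000
D_2 = 59886.52600
D_3 = 68330.52617
D_4 = 77965.13036
D_5 = 88958.21374
Terminal value at year 5: TV = D_5×(1+g_2)/(r−g_2) = 93317.16621/0.055 = 1696675.74925
P_0 = D_1/(1+r)^1 + D_2/(1+r)^2 + D_3/(1+r)^3 + D_4/(1+r)^4 + D_5/(1+r)^5 + TV/(1+r)^5
    = 47541.66667 + 49135.00151 + 50781.73616 + 52483.66029 + 54242.62354 + 1034554.76539 = 1288739.45356

$1288739.45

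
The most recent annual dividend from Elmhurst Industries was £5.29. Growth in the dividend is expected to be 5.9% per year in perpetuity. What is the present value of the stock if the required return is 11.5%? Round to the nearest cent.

D₁ = D₀ × (1 + g) = £5.29 × 1.059 = £5.6021
Growing perpetuity: P = D₁ / (r − g) = £5.6021 / (0.115 − 0.059) = £100.04

£100.04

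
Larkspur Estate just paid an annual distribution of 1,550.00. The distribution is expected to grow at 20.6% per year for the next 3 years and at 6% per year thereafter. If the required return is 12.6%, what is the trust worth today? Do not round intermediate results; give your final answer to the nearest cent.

35928.44

D_1 = 1869.30000
D_2 = 2254.37580
D_3 = 2718.77721
Terminal value at year 3: TV = D_3×(1+g_2)/(r−g_2) = 2881.90385/0.066 = 43665.20981
P_0 = D_1/(1+r)^1 + D_2/(1+r)^2 + D_3/(1+r)^3 + TV/(1+r)^3
    = 1660.12433 + 1778.07278 + 1904.40122 + 30585.83771 = 35928.43603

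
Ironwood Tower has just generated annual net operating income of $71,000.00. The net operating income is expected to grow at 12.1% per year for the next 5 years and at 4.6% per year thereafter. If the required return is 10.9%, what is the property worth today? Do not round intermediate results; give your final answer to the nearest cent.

$1610689.89

D_1 = 79591.00000
D_2 = 89221.51100
D_3 = 100017.31383
D_4 = 112119.40880
D_5 = 125685.85727
Terminal value at year 5: TV = D_5×(1+g_2)/(r−g_2) = 131467.40670/0.063 = 2086784.23340
P_0 = D_1/(1+r)^1 + D_2/(1+r)^2 + D_3/(1+r)^3 + D_4/(1+r)^4 + D_5/(1+r)^5 + TV/(1+r)^5
    = 71768.25969 + 72544.83239 + 73329.80803 + 74123.27755 + 74925.33285 + 1243998.38353 = 1610689.89404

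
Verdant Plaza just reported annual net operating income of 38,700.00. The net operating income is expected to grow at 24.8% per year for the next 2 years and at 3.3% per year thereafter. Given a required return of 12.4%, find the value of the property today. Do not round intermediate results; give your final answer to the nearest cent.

D_1 = 48297.60000
D_2 = 60275.40480
Terminal value at year 2: TV = D_2×(1+g_2)/(r−g_2) = 62264.49316/0.091 = 684225.19954
P_0 = D_1/(1+r)^1 + D_2/(1+r)^2 + TV/(1+r)^2
    = 42969.39502 + 47709.79091 + 541584.76933 = 632263.95526

632263.96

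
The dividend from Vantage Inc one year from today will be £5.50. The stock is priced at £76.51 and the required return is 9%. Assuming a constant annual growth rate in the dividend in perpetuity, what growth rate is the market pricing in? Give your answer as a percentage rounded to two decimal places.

P = D₁/(r−g) ⇒ g = r − D₁/P = 0.09 − £5.50/£76.51 = 0.018114

1.81%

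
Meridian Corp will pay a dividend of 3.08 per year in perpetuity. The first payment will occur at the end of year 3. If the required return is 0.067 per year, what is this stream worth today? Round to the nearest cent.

Value at end of year 2: C / r = 3.08 / 0.067 = 45.9701
Discount to today: PV = 45.9701 / (1 + 0.067)^2 = 45.9701 / 1.138489 = 40.38

40.38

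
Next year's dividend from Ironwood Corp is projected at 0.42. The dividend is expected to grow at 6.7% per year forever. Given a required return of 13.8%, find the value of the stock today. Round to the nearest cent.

5.92

Growing perpetuity: P = D₁ / (r − g) = 0.4200 / (0.138 − 0.067) = 5.92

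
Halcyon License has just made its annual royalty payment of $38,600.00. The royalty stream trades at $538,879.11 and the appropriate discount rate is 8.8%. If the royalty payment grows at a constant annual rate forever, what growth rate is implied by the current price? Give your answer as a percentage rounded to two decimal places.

1.53%

P = D₀(1+g)/(r−g) ⇒ P(r−g) = D₀(1+g) ⇒ g(P+D₀) = P·r − D₀
g = (P·r − D₀)/(P + D₀) = ($538,879.11×0.088 − $38,600.00) / ($538,879.11 + $38,600.00) = 0.015276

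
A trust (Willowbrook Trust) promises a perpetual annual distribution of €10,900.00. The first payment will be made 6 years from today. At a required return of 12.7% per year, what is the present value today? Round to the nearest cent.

Value at end of year 5: C / r = €10,900.00 / 0.127 = €85,826.7717
Discount to today: PV = €85,826.7717 / (1 + 0.127)^5 = €85,826.7717 / 1.818108 = €47,206.65

€47206.65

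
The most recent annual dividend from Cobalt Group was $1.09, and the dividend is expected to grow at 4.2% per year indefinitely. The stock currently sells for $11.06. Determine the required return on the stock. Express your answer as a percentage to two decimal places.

14.47%

D₁ = $1.09 × 1.042 = $1.1358
P = D₁/(r − g) ⇒ r = D₁/P + g = $1.1358/$11.06 + 0.042 = 0.102693 + 0.042 = 0.144693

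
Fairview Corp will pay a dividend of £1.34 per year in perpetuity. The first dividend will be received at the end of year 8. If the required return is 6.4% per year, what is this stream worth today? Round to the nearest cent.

£13.56

Value at end of year 7: C / r = £1.34 / 0.064 = £20.9375
Discount to today: PV = £20.9375 / (1 + 0.064)^7 = £20.9375 / 1.543801 = £13.56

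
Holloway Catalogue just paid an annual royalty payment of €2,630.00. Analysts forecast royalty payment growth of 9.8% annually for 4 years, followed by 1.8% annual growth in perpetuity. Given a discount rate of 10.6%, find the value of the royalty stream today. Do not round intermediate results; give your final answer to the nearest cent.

€39884.69

D_1 = 2887.74000
D_2 = 3170.73852
D_3 = 3481.47089
D_4 = 3822.65504
Terminal value at year 4: TV = D_4×(1+g_2)/(r−g_2) = 3891.46283/0.088 = 44221.16856
P_0 = D_1/(1+r)^1 + D_2/(1+r)^2 + D_3/(1+r)^3 + D_4/(1+r)^4 + TV/(1+r)^4
    = 2610.97649 + 2592.09059 + 2573.34129 + 2554.72761 + 29553.55345 = 39884.68942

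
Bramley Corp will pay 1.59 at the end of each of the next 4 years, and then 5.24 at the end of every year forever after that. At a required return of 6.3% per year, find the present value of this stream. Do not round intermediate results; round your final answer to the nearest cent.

PV of 4-year annuity: 1.59 × [1 − (1+0.063)^−4] / 0.063 = 5.47188
Perpetuity value at year 4: 5.24 / 0.063 = 83.17460
PV of perpetuity: 83.17460 / (1+0.063)^4 = 65.14149
Total PV = 5.47188 + 65.14149 = 70.61337

70.61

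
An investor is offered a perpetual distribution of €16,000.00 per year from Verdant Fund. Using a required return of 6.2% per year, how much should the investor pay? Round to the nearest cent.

Level perpetuity: PV = C / r = €16,000.00 / 0.062 = €258,064.52

€258064.52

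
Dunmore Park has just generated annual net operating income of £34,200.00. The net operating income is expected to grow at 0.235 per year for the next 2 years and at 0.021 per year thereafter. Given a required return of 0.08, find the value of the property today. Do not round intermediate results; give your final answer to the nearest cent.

£857731.92

D_1 = 42237.00000
D_2 = 52162.69500
Terminal value at year 2: TV = D_2×(1+g_2)/(r−g_2) = 53258.11160/0.059 = 902679.85754
P_0 = D_1/(1+r)^1 + D_2/(1+r)^2 + TV/(1+r)^2
    = 39108.33333 + 44721.10340 + 773902.48418 = 857731.92090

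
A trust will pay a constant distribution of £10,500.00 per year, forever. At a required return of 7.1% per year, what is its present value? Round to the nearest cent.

Level perpetuity: PV = C / r = £10,500.00 / 0.071 = £147,887.32

£147887.32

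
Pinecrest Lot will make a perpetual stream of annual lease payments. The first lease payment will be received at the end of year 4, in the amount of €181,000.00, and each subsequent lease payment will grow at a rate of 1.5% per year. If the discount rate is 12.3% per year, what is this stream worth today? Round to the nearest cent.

Value at end of year 3: C₁ / (r − g) = €181,000.00 / (0.123 − 0.015) = €1,675,925.9259
Discount to today: PV = €1,675,925.9259 / (1 + 0.123)^3 = €1,675,925.9259 / 1.416248 = €1,183,356.36

€1183356.36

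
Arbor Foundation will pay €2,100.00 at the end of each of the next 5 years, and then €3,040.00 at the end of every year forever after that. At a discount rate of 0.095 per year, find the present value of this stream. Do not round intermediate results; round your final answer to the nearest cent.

€28390.67

PV of 5-year annuity: €2,100.00 × [1 − (1+0.095)^−5] / 0.095 = 8063.38845
Perpetuity value at year 5: €3,040.00 / 0.095 = 32000.00000
PV of perpetuity: 32000.00000 / (1+0.095)^5 = 20327.28529
Total PV = 8063.38845 + 20327.28529 = 28390.67374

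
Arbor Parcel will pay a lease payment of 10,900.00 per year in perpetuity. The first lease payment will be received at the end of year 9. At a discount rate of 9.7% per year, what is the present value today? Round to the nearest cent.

53579.88

Value at end of year 8: C / r = 10,900.00 / 0.097 = 112,371.1340
Discount to today: PV = 112,371.1340 / (1 + 0.097)^8 = 112,371.1340 / 2.097264 = 53,579.88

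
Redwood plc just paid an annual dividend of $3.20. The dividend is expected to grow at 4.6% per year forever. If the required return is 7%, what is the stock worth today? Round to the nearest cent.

D₁ = D₀ × (1 + g) = $3.20 × 1.046 = $3.3472
Growing perpetuity: P = D₁ / (r − g) = $3.3472 / (0.07 − 0.046) = $139.47

$139.47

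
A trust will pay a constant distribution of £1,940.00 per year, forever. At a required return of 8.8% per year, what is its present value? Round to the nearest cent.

£22045.45

Level perpetuity: PV = C / r = £1,940.00 / 0.088 = £22,045.45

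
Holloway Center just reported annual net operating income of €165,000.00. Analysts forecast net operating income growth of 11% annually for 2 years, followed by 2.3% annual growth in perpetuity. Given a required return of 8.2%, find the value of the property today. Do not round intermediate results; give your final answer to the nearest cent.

D_1 = 183150.00000
D_2 = 203296.50000
Terminal value at year 2: TV = D_2×(1+g_2)/(r−g_2) = 207972.31950/0.059 = 3524954.56780
P_0 = D_1/(1+r)^1 + D_2/(1+r)^2 + TV/(1+r)^2
    = 169269.87061 + 173650.23695 + 3010918.51521 = 3353838.62276

€3353838.62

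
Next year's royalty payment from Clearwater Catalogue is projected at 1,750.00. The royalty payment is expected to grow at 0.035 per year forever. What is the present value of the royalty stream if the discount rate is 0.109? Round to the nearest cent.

23648.65

Growing perpetuity: P = D₁ / (r − g) = 1,750.0000 / (0.109 − 0.035) = 23,648.65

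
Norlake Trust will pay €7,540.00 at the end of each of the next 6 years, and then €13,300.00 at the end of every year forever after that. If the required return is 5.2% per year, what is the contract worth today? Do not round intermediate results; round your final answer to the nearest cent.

PV of 6-year annuity: €7,540.00 × [1 − (1+0.052)^−6] / 0.052 = 38027.15079
Perpetuity value at year 6: €13,300.00 / 0.052 = 255769.23077
PV of perpetuity: 255769.23077 / (1+0.052)^6 = 188692.16107
Total PV = 38027.15079 + 188692.16107 = 226719.31186

€226719.31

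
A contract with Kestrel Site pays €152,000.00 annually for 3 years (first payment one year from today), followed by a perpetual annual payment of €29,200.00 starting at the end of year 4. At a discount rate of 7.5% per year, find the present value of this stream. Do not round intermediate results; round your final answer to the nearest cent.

€708677.89

PV of 3-year annuity: €152,000.00 × [1 − (1+0.075)^−3] / 0.075 = 395279.91246
Perpetuity value at year 3: €29,200.00 / 0.075 = 389333.33333
PV of perpetuity: 389333.33333 / (1+0.075)^3 = 313397.98173
Total PV = 395279.91246 + 313397.98173 = 708677.89419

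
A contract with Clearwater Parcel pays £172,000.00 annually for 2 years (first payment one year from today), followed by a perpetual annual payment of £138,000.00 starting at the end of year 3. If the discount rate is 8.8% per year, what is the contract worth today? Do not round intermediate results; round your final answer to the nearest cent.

PV of 2-year annuity: £172,000.00 × [1 − (1+0.088)^−2] / 0.088 = 303389.92215
Perpetuity value at year 2: £138,000.00 / 0.088 = 1568181.81818
PV of perpetuity: 1568181.81818 / (1+0.088)^2 = 1324764.32251
Total PV = 303389.92215 + 1324764.32251 = 1628154.24465

£1628154.24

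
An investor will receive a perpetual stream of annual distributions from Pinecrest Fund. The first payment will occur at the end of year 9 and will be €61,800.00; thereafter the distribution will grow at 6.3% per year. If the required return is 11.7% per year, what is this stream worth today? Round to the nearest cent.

€472247.13

Value at end of year 8: C₁ / (r − g) = €61,800.00 / (0.117 − 0.063) = €1,144,444.4444
Discount to today: PV = €1,144,444.4444 / (1 + 0.117)^8 = €1,144,444.4444 / 2.423402 = €472,247.13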